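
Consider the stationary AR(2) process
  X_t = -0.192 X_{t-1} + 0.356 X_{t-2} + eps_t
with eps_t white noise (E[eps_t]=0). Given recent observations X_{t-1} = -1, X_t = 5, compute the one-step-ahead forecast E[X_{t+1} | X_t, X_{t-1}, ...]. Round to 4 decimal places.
E[X_{t+1} \mid \mathcal F_t] = -1.3160

For an AR(p) model X_t = c + sum_i phi_i X_{t-i} + eps_t, the
one-step-ahead conditional mean is
  E[X_{t+1} | X_t, ...] = c + sum_i phi_i X_{t+1-i}.
Substitute known values:
  E[X_{t+1} | ...] = (-0.192) * (5) + (0.356) * (-1)
                   = -1.3160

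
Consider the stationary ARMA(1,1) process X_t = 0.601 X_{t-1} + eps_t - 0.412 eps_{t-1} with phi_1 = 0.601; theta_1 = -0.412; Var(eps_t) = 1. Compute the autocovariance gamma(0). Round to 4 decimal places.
\gamma(0) = 1.0559

Multiply the model equation by X_{t-k} and take expectations. With theta_0 = psi_0 = 1 and psi_j the MA(infinity) weights, this gives
  gamma(k) - sum_i phi_i gamma(k-i) = c_k,
  c_k = sigma^2 * sum_{j=k..q} theta_j psi_{j-k}   (c_k = 0 for k > q),
using gamma(-m) = gamma(m).
psi-weights needed (psi_j = theta_j + sum_i phi_i psi_{j-i}):
  psi_1 = theta_1 + phi_1 = -0.412 + (0.601) = 0.189
Right-hand sides:
  c_0 = sigma^2 (1 + theta_1 psi_1) = 1 * (1 + (-0.412)(0.189)) = 1 * 0.922132 = 0.922132
  c_1 = sigma^2 theta_1 = 1 * (-0.412) = -0.412
  c_2 = 0
Equations for k = 0 and k = 1 (AR order 1):
  gamma(0) = phi_1 gamma(1) + c_0
  gamma(1) = phi_1 gamma(0) + c_1
Substituting the second into the first: gamma(0) (1 - phi_1^2) = c_0 + phi_1 c_1, so
  gamma(0) = (c_0 + phi_1 c_1) / (1 - phi_1^2) = (0.922132 + (0.601)(-0.412)) / (1 - (0.601)^2) = 0.67452 / 0.638799 = 1.055919.
Therefore gamma(0) = 1.0559 (to 4 decimal places).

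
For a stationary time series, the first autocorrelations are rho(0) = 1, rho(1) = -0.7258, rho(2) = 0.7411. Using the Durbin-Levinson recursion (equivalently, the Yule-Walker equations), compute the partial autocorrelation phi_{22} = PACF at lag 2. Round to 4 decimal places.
\phi_{22} = 0.4529

The PACF at lag k is phi_{kk}, the last component of the solution
to the Yule-Walker system G_k phi = r_k where
  (G_k)_{ij} = rho(|i - j|), (r_k)_i = rho(i), i,j = 1..k.
Equivalently, Durbin-Levinson gives phi_{kk} iteratively:
  phi_{11} = rho(1)
  phi_{kk} = [rho(k) - sum_{j=1..k-1} phi_{k-1,j} rho(k-j)]
            / [1 - sum_{j=1..k-1} phi_{k-1,j} rho(j)],
  phi_{k,j} = phi_{k-1,j} - phi_{kk} phi_{k-1,k-j},  j = 1..k-1.
Step k = 1:
  phi_11 = rho(1) = -0.7258.
Step k = 2:
  phi_22 = [rho(2) - phi_11 rho(1)] / [1 - phi_11 rho(1)] = [0.7411 - (-0.7258)(-0.7258)] / [1 - (-0.7258)(-0.7258)]
         = 0.21431436 / 0.47321436 = 0.4529.
Therefore phi_{22} = 0.4529.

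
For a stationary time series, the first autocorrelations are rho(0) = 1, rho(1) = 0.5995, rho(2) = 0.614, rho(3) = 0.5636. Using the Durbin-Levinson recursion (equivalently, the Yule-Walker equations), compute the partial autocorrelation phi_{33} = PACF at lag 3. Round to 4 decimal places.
\phi_{33} = 0.1919

The PACF at lag k is phi_{kk}, the last component of the solution
to the Yule-Walker system G_k phi = r_k where
  (G_k)_{ij} = rho(|i - j|), (r_k)_i = rho(i), i,j = 1..k.
Equivalently, Durbin-Levinson gives phi_{kk} iteratively:
  phi_{11} = rho(1)
  phi_{kk} = [rho(k) - sum_{j=1..k-1} phi_{k-1,j} rho(k-j)]
            / [1 - sum_{j=1..k-1} phi_{k-1,j} rho(j)],
  phi_{k,j} = phi_{k-1,j} - phi_{kk} phi_{k-1,k-j},  j = 1..k-1.
Step k = 1:
  phi_11 = rho(1) = 0.5995.
Step k = 2:
  phi_22 = [rho(2) - phi_11 rho(1)] / [1 - phi_11 rho(1)] = [0.614 - (0.5995)(0.5995)] / [1 - (0.5995)(0.5995)]
         = 0.25459975 / 0.64059975 = 0.39744.
  Update: phi_21 = phi_11 - phi_22 phi_11 = 0.5995 - (0.39744)(0.5995) = 0.361235.
Step k = 3:
  phi_33 = [rho(3) - phi_21 rho(2) - phi_22 rho(1)] / [1 - phi_21 rho(1) - phi_22 rho(2)]
    numerator   = 0.5636 - (0.361235)(0.614) - (0.39744)(0.5995) = 0.10353668
    denominator = 1 - (0.361235)(0.5995) - (0.39744)(0.614) = 0.53941171
  phi_33 = 0.10353668 / 0.53941171 = 0.1919.
Therefore phi_{33} = 0.1919.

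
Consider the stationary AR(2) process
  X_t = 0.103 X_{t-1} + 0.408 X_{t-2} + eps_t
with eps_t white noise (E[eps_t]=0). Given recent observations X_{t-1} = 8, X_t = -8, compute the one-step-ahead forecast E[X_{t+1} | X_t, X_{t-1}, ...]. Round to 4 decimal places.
E[X_{t+1} \mid \mathcal F_t] = 2.4400

For an AR(p) model X_t = c + sum_i phi_i X_{t-i} + eps_t, the
one-step-ahead conditional mean is
  E[X_{t+1} | X_t, ...] = c + sum_i phi_i X_{t+1-i}.
Substitute known values:
  E[X_{t+1} | ...] = (0.103) * (-8) + (0.408) * (8)
                   = 2.4400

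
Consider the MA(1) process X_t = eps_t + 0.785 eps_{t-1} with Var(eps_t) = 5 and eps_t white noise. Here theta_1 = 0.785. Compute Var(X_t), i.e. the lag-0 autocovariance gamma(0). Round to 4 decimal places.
\gamma(0) = 8.0811

For an MA(q) process X_t = eps_t + sum_i theta_i eps_{t-i} with
Var(eps_t) = sigma^2, the variance is
  gamma(0) = sigma^2 * (1 + sum_i theta_i^2).
  sum_i theta_i^2 = (0.785)^2 = 0.616225.
  gamma(0) = 5 * (1 + 0.616225) = 5 * 1.616225 = 8.081125, which rounds to 8.0811.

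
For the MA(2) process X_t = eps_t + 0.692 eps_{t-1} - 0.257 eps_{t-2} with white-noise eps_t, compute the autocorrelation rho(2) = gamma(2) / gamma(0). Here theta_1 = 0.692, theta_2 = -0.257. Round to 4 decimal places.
\rho(2) = -0.1664

For an MA(q) process with theta_0 = 1, the autocovariance is
  gamma(k) = sigma^2 * sum_{i=0..q-k} theta_i * theta_{i+k},
and rho(k) = gamma(k) / gamma(0). Sigma^2 cancels.
  numerator   = (1)*(-0.257) = -0.257.
  denominator = (1)^2 + (0.692)^2 + (-0.257)^2 = 1.544913.
  rho(2) = -0.257 / 1.544913 = -0.1664.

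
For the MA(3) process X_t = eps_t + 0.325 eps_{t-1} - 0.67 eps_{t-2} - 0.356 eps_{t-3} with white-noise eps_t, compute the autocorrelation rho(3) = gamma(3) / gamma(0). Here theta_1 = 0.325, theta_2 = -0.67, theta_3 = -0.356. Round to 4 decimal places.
\rho(3) = -0.2117

For an MA(q) process with theta_0 = 1, the autocovariance is
  gamma(k) = sigma^2 * sum_{i=0..q-k} theta_i * theta_{i+k},
and rho(k) = gamma(k) / gamma(0). Sigma^2 cancels.
  numerator   = (1)*(-0.356) = -0.356.
  denominator = (1)^2 + (0.325)^2 + (-0.67)^2 + (-0.356)^2 = 1.681261.
  rho(3) = -0.356 / 1.681261 = -0.2117.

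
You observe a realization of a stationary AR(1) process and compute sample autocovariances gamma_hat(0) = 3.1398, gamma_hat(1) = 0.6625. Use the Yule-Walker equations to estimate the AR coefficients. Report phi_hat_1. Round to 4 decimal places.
\hat\phi_{1} = 0.2110

The Yule-Walker equations for an AR(p) process read, in matrix form,
  Gamma_p phi = r_p,   with   (Gamma_p)_{ij} = gamma(|i - j|),
                       (r_p)_i = gamma(i),   i,j = 1..p.
Substitute the sample gammas (Toeplitz matrix and right-hand side of size 1):
  Gamma_p = [[3.1398]]
  r_p     = [0.6625]
With p = 1 this is the single equation gamma(0) phi_1 = gamma(1):
  phi_hat_1 = gamma(1) / gamma(0) = 0.6625 / 3.1398 = 0.2110.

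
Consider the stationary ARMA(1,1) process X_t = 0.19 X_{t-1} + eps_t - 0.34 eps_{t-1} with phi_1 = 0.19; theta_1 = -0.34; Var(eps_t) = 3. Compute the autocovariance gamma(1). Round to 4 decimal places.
\gamma(1) = -0.4367

Multiply the model equation by X_{t-k} and take expectations. With theta_0 = psi_0 = 1 and psi_j the MA(infinity) weights, this gives
  gamma(k) - sum_i phi_i gamma(k-i) = c_k,
  c_k = sigma^2 * sum_{j=k..q} theta_j psi_{j-k}   (c_k = 0 for k > q),
using gamma(-m) = gamma(m).
psi-weights needed (psi_j = theta_j + sum_i phi_i psi_{j-i}):
  psi_1 = theta_1 + phi_1 = -0.34 + (0.19) = -0.15
Right-hand sides:
  c_0 = sigma^2 (1 + theta_1 psi_1) = 3 * (1 + (-0.34)(-0.15)) = 3 * 1.051 = 3.153
  c_1 = sigma^2 theta_1 = 3 * (-0.34) = -1.02
  c_2 = 0
Equations for k = 0 and k = 1 (AR order 1):
  gamma(0) = phi_1 gamma(1) + c_0
  gamma(1) = phi_1 gamma(0) + c_1
Substituting the second into the first: gamma(0) (1 - phi_1^2) = c_0 + phi_1 c_1, so
  gamma(0) = (c_0 + phi_1 c_1) / (1 - phi_1^2) = (3.153 + (0.19)(-1.02)) / (1 - (0.19)^2) = 2.9592 / 0.9639 = 3.070028.
  gamma(1) = phi_1 gamma(0) + c_1 = (0.19)(3.070028) + (-1.02) = -0.436695.
Therefore gamma(1) = -0.4367 (to 4 decimal places).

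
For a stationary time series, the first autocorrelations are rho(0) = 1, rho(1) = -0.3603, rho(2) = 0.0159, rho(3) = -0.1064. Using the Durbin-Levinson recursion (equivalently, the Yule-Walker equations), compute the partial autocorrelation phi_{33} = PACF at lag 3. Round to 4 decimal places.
\phi_{33} = -0.1720

The PACF at lag k is phi_{kk}, the last component of the solution
to the Yule-Walker system G_k phi = r_k where
  (G_k)_{ij} = rho(|i - j|), (r_k)_i = rho(i), i,j = 1..k.
Equivalently, Durbin-Levinson gives phi_{kk} iteratively:
  phi_{11} = rho(1)
  phi_{kk} = [rho(k) - sum_{j=1..k-1} phi_{k-1,j} rho(k-j)]
            / [1 - sum_{j=1..k-1} phi_{k-1,j} rho(j)],
  phi_{k,j} = phi_{k-1,j} - phi_{kk} phi_{k-1,k-j},  j = 1..k-1.
Step k = 1:
  phi_11 = rho(1) = -0.3603.
Step k = 2:
  phi_22 = [rho(2) - phi_11 rho(1)] / [1 - phi_11 rho(1)] = [0.0159 - (-0.3603)(-0.3603)] / [1 - (-0.3603)(-0.3603)]
         = -0.11391609 / 0.87018391 = -0.13091.
  Update: phi_21 = phi_11 - phi_22 phi_11 = -0.3603 - (-0.13091)(-0.3603) = -0.407467.
Step k = 3:
  phi_33 = [rho(3) - phi_21 rho(2) - phi_22 rho(1)] / [1 - phi_21 rho(1) - phi_22 rho(2)]
    numerator   = -0.1064 - (-0.407467)(0.0159) - (-0.13091)(-0.3603) = -0.14708828
    denominator = 1 - (-0.407467)(-0.3603) - (-0.13091)(0.0159) = 0.85527111
  phi_33 = -0.14708828 / 0.85527111 = -0.172.
Therefore phi_{33} = -0.1720.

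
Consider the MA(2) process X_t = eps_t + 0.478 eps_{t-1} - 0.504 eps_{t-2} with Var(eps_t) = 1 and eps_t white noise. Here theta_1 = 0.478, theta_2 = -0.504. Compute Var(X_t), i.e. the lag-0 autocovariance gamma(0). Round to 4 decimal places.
\gamma(0) = 1.4825

For an MA(q) process X_t = eps_t + sum_i theta_i eps_{t-i} with
Var(eps_t) = sigma^2, the variance is
  gamma(0) = sigma^2 * (1 + sum_i theta_i^2).
  sum_i theta_i^2 = (0.478)^2 + (-0.504)^2 = 0.228484 + 0.254016 = 0.4825.
  gamma(0) = 1 * (1 + 0.4825) = 1 * 1.4825 = 1.4825.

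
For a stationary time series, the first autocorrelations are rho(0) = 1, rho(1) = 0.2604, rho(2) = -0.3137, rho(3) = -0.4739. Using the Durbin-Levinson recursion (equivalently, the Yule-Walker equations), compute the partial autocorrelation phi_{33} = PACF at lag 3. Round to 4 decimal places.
\phi_{33} = -0.3250

The PACF at lag k is phi_{kk}, the last component of the solution
to the Yule-Walker system G_k phi = r_k where
  (G_k)_{ij} = rho(|i - j|), (r_k)_i = rho(i), i,j = 1..k.
Equivalently, Durbin-Levinson gives phi_{kk} iteratively:
  phi_{11} = rho(1)
  phi_{kk} = [rho(k) - sum_{j=1..k-1} phi_{k-1,j} rho(k-j)]
            / [1 - sum_{j=1..k-1} phi_{k-1,j} rho(j)],
  phi_{k,j} = phi_{k-1,j} - phi_{kk} phi_{k-1,k-j},  j = 1..k-1.
Step k = 1:
  phi_11 = rho(1) = 0.2604.
Step k = 2:
  phi_22 = [rho(2) - phi_11 rho(1)] / [1 - phi_11 rho(1)] = [-0.3137 - (0.2604)(0.2604)] / [1 - (0.2604)(0.2604)]
         = -0.38150816 / 0.93219184 = -0.409259.
  Update: phi_21 = phi_11 - phi_22 phi_11 = 0.2604 - (-0.409259)(0.2604) = 0.366971.
Step k = 3:
  phi_33 = [rho(3) - phi_21 rho(2) - phi_22 rho(1)] / [1 - phi_21 rho(1) - phi_22 rho(2)]
    numerator   = -0.4739 - (0.366971)(-0.3137) - (-0.409259)(0.2604) = -0.25221004
    denominator = 1 - (0.366971)(0.2604) - (-0.409259)(-0.3137) = 0.77605609
  phi_33 = -0.25221004 / 0.77605609 = -0.325.
Therefore phi_{33} = -0.3250.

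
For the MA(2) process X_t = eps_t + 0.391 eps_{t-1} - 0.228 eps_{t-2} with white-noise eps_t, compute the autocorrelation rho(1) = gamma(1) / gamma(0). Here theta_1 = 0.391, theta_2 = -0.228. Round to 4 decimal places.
\rho(1) = 0.2505

For an MA(q) process with theta_0 = 1, the autocovariance is
  gamma(k) = sigma^2 * sum_{i=0..q-k} theta_i * theta_{i+k},
and rho(k) = gamma(k) / gamma(0). Sigma^2 cancels.
  numerator   = (1)*(0.391) + (0.391)*(-0.228) = 0.301852.
  denominator = (1)^2 + (0.391)^2 + (-0.228)^2 = 1.204865.
  rho(1) = 0.301852 / 1.204865 = 0.2505.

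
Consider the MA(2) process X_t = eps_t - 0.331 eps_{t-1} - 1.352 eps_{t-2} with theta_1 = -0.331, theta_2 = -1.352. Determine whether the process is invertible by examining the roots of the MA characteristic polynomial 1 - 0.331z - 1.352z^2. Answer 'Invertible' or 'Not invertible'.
\text{Not invertible}

The MA(q) characteristic polynomial is P(z) = 1 - 0.331z - 1.352z^2.
Invertibility requires all roots to lie outside the unit circle, i.e. |z| > 1 for every root.
Set 1 + (-0.331) z + (-1.352) z^2 = 0, i.e. a z^2 + b z + c = 0 with a = -1.352, b = -0.331, c = 1.
Discriminant D = b^2 - 4ac = (-0.331)^2 - 4*(-1.352)*1 = 0.109561 - (-5.408) = 5.517561.
D >= 0, so the roots are real: z = (-b +/- sqrt(D)) / (2a) = (0.331 +/- 2.348949) / (-2.704).
  z_1 = (0.331 + 2.348949) / (-2.704) = -0.9911,   |z_1| = 0.9911.
  z_2 = (0.331 - 2.348949) / (-2.704) = 0.7463,   |z_2| = 0.7463.
Moduli of all roots: 0.9911, 0.7463.
All moduli strictly greater than 1? No.
Verdict: Not invertible.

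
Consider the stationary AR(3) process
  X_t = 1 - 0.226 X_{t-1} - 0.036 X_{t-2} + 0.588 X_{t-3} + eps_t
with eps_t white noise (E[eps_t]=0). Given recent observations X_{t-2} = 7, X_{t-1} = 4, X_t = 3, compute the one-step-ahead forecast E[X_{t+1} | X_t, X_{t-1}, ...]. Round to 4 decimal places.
E[X_{t+1} \mid \mathcal F_t] = 4.2940

For an AR(p) model X_t = c + sum_i phi_i X_{t-i} + eps_t, the
one-step-ahead conditional mean is
  E[X_{t+1} | X_t, ...] = c + sum_i phi_i X_{t+1-i}.
Substitute known values:
  E[X_{t+1} | ...] = 1 + (-0.226) * (3) + (-0.036) * (4) + (0.588) * (7)
                   = 4.2940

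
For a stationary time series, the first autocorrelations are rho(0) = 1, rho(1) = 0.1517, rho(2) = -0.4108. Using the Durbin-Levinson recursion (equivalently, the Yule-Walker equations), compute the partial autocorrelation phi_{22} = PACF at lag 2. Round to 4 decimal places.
\phi_{22} = -0.4440

The PACF at lag k is phi_{kk}, the last component of the solution
to the Yule-Walker system G_k phi = r_k where
  (G_k)_{ij} = rho(|i - j|), (r_k)_i = rho(i), i,j = 1..k.
Equivalently, Durbin-Levinson gives phi_{kk} iteratively:
  phi_{11} = rho(1)
  phi_{kk} = [rho(k) - sum_{j=1..k-1} phi_{k-1,j} rho(k-j)]
            / [1 - sum_{j=1..k-1} phi_{k-1,j} rho(j)],
  phi_{k,j} = phi_{k-1,j} - phi_{kk} phi_{k-1,k-j},  j = 1..k-1.
Step k = 1:
  phi_11 = rho(1) = 0.1517.
Step k = 2:
  phi_22 = [rho(2) - phi_11 rho(1)] / [1 - phi_11 rho(1)] = [-0.4108 - (0.1517)(0.1517)] / [1 - (0.1517)(0.1517)]
         = -0.43381289 / 0.97698711 = -0.444.
Therefore phi_{22} = -0.4440.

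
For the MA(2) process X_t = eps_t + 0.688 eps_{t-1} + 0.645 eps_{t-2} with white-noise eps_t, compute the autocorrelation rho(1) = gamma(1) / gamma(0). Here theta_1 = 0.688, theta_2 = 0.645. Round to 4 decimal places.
\rho(1) = 0.5990

For an MA(q) process with theta_0 = 1, the autocovariance is
  gamma(k) = sigma^2 * sum_{i=0..q-k} theta_i * theta_{i+k},
and rho(k) = gamma(k) / gamma(0). Sigma^2 cancels.
  numerator   = (1)*(0.688) + (0.688)*(0.645) = 1.13176.
  denominator = (1)^2 + (0.688)^2 + (0.645)^2 = 1.889369.
  rho(1) = 1.13176 / 1.889369 = 0.5990.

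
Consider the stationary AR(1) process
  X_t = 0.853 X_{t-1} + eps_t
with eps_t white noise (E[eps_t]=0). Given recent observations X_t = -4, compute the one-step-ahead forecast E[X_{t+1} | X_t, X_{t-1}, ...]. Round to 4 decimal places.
E[X_{t+1} \mid \mathcal F_t] = -3.4120

For an AR(p) model X_t = c + sum_i phi_i X_{t-i} + eps_t, the
one-step-ahead conditional mean is
  E[X_{t+1} | X_t, ...] = c + sum_i phi_i X_{t+1-i}.
Substitute known values:
  E[X_{t+1} | ...] = (0.853) * (-4)
                   = -3.4120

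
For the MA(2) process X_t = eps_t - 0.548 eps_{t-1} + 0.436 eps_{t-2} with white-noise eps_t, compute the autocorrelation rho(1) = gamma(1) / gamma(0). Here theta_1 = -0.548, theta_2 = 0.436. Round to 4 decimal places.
\rho(1) = -0.5280

For an MA(q) process with theta_0 = 1, the autocovariance is
  gamma(k) = sigma^2 * sum_{i=0..q-k} theta_i * theta_{i+k},
and rho(k) = gamma(k) / gamma(0). Sigma^2 cancels.
  numerator   = (1)*(-0.548) + (-0.548)*(0.436) = -0.786928.
  denominator = (1)^2 + (-0.548)^2 + (0.436)^2 = 1.4904.
  rho(1) = -0.786928 / 1.4904 = -0.5280.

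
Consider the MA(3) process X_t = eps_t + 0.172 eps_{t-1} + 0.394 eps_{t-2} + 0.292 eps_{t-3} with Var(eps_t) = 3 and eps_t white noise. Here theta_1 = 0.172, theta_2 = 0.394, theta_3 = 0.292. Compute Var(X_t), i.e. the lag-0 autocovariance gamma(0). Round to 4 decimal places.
\gamma(0) = 3.8103

For an MA(q) process X_t = eps_t + sum_i theta_i eps_{t-i} with
Var(eps_t) = sigma^2, the variance is
  gamma(0) = sigma^2 * (1 + sum_i theta_i^2).
  sum_i theta_i^2 = (0.172)^2 + (0.394)^2 + (0.292)^2 = 0.029584 + 0.155236 + 0.085264 = 0.270084.
  gamma(0) = 3 * (1 + 0.270084) = 3 * 1.270084 = 3.810252, which rounds to 3.8103.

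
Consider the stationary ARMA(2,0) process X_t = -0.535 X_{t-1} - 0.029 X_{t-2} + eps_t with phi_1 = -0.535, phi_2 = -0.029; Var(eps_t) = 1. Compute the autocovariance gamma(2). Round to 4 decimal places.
\gamma(2) = 0.3417

Multiply the model equation by X_{t-k} and take expectations. With theta_0 = psi_0 = 1 and psi_j the MA(infinity) weights, this gives
  gamma(k) - sum_i phi_i gamma(k-i) = c_k,
  c_k = sigma^2 * sum_{j=k..q} theta_j psi_{j-k}   (c_k = 0 for k > q),
using gamma(-m) = gamma(m).
Pure AR (q = 0): c_0 = sigma^2 = 1, c_k = 0 for k >= 1.
Equations for k = 0, 1, 2 (AR order 2, c_2 = 0):
  (E0) gamma(0) = phi_1 gamma(1) + phi_2 gamma(2) + c_0
  (E1) gamma(1) = phi_1 gamma(0) + phi_2 gamma(1) + c_1
  (E2) gamma(2) = phi_1 gamma(1) + phi_2 gamma(0)
From (E1): gamma(1) = A gamma(0) + B with
  A = phi_1 / (1 - phi_2) = -0.535 / 1.029 = -0.519922,   B = c_1 / (1 - phi_2) = 0 / 1.029 = 0.
Insert (E2) into (E0): gamma(0) (1 - phi_2^2) = phi_1 (1 + phi_2) gamma(1) + c_0.
  phi_1 (1 + phi_2) = (-0.535)(0.971) = -0.519485,   1 - phi_2^2 = 0.999159.
Replace gamma(1) by A gamma(0) + B and collect gamma(0):
  gamma(0) [0.999159 - (-0.519485)(-0.519922)] = c_0 = 1
  gamma(0) * 0.729067 = 1
  gamma(0) = 1 / 0.729067 = 1.371616.
  gamma(1) = A gamma(0) = (-0.519922)(1.371616) = -0.713134.
  gamma(2) = phi_1 gamma(1) + phi_2 gamma(0) = (-0.535)(-0.713134) + (-0.029)(1.371616) = 0.34175.
Therefore gamma(2) = 0.3417 (to 4 decimal places).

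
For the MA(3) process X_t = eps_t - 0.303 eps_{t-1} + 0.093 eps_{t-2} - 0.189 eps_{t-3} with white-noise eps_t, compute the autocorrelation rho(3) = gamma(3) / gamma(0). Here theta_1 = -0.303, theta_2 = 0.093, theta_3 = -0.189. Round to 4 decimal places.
\rho(3) = -0.1663

For an MA(q) process with theta_0 = 1, the autocovariance is
  gamma(k) = sigma^2 * sum_{i=0..q-k} theta_i * theta_{i+k},
and rho(k) = gamma(k) / gamma(0). Sigma^2 cancels.
  numerator   = (1)*(-0.189) = -0.189.
  denominator = (1)^2 + (-0.303)^2 + (0.093)^2 + (-0.189)^2 = 1.136179.
  rho(3) = -0.189 / 1.136179 = -0.1663.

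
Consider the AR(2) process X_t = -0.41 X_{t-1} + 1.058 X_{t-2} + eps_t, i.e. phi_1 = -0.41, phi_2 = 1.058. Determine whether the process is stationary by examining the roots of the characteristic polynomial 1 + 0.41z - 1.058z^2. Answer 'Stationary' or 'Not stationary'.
\text{Not stationary}

The AR(p) characteristic polynomial is P(z) = 1 + 0.41z - 1.058z^2.
Stationarity requires all roots to lie outside the unit circle, i.e. |z| > 1 for every root.
Set 1 + (0.41) z + (-1.058) z^2 = 0, i.e. a z^2 + b z + c = 0 with a = -1.058, b = 0.41, c = 1.
Discriminant D = b^2 - 4ac = (0.41)^2 - 4*(-1.058)*1 = 0.1681 - (-4.232) = 4.4001.
D >= 0, so the roots are real: z = (-b +/- sqrt(D)) / (2a) = (-0.41 +/- 2.097642) / (-2.116).
  z_1 = (-0.41 + 2.097642) / (-2.116) = -0.7976,   |z_1| = 0.7976.
  z_2 = (-0.41 - 2.097642) / (-2.116) = 1.1851,   |z_2| = 1.1851.
Moduli of all roots: 0.7976, 1.1851.
All moduli strictly greater than 1? No.
Verdict: Not stationary.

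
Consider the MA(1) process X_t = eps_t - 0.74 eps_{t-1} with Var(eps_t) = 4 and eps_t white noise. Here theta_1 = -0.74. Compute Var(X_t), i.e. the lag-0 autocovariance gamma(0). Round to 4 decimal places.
\gamma(0) = 6.1904

For an MA(q) process X_t = eps_t + sum_i theta_i eps_{t-i} with
Var(eps_t) = sigma^2, the variance is
  gamma(0) = sigma^2 * (1 + sum_i theta_i^2).
  sum_i theta_i^2 = (-0.74)^2 = 0.5476.
  gamma(0) = 4 * (1 + 0.5476) = 4 * 1.5476 = 6.1904.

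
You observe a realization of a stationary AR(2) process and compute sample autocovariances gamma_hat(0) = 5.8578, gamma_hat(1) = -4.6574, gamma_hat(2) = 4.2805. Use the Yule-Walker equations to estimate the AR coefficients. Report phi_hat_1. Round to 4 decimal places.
\hat\phi_{1} = -0.5820

The Yule-Walker equations for an AR(p) process read, in matrix form,
  Gamma_p phi = r_p,   with   (Gamma_p)_{ij} = gamma(|i - j|),
                       (r_p)_i = gamma(i),   i,j = 1..p.
Substitute the sample gammas (Toeplitz matrix and right-hand side of size 2):
  Gamma_p = [[5.8578, -4.6574], [-4.6574, 5.8578]]
  r_p     = [-4.6574, 4.2805]
Written out:
  5.8578 phi_1 - 4.6574 phi_2 = -4.6574
  -4.6574 phi_1 + 5.8578 phi_2 = 4.2805
Solve by Cramer's rule:
  det = gamma(0)^2 - gamma(1)^2 = (5.8578)^2 - (-4.6574)^2 = 34.31382084 - 21.69137476 = 12.62244608
  phi_hat_1 = [gamma(1) gamma(0) - gamma(1) gamma(2)] / det = [(-4.6574)(5.8578) - (-4.6574)(4.2805)] / 12.62244608 = -7.34611702 / 12.62244608 = -0.582
  phi_hat_2 = [gamma(0) gamma(2) - gamma(1)^2] / det = [(5.8578)(4.2805) - (-4.6574)^2] / 12.62244608 = 3.38293814 / 12.62244608 = 0.268
So phi_hat = [-0.5820, 0.2680].
Therefore phi_hat_1 = -0.5820.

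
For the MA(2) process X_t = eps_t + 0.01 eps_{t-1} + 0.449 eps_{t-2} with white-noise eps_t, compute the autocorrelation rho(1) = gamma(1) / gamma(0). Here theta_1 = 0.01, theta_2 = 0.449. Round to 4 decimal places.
\rho(1) = 0.0121

For an MA(q) process with theta_0 = 1, the autocovariance is
  gamma(k) = sigma^2 * sum_{i=0..q-k} theta_i * theta_{i+k},
and rho(k) = gamma(k) / gamma(0). Sigma^2 cancels.
  numerator   = (1)*(0.01) + (0.01)*(0.449) = 0.01449.
  denominator = (1)^2 + (0.01)^2 + (0.449)^2 = 1.201701.
  rho(1) = 0.01449 / 1.201701 = 0.0121.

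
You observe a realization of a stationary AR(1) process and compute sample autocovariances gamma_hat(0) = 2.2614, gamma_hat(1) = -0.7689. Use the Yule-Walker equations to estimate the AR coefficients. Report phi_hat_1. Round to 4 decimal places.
\hat\phi_{1} = -0.3400

The Yule-Walker equations for an AR(p) process read, in matrix form,
  Gamma_p phi = r_p,   with   (Gamma_p)_{ij} = gamma(|i - j|),
                       (r_p)_i = gamma(i),   i,j = 1..p.
Substitute the sample gammas (Toeplitz matrix and right-hand side of size 1):
  Gamma_p = [[2.2614]]
  r_p     = [-0.7689]
With p = 1 this is the single equation gamma(0) phi_1 = gamma(1):
  phi_hat_1 = gamma(1) / gamma(0) = -0.7689 / 2.2614 = -0.3400.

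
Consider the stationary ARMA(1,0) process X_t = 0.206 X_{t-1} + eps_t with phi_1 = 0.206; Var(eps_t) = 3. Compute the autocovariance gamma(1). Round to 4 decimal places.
\gamma(1) = 0.6454

Multiply the model equation by X_{t-k} and take expectations. With theta_0 = psi_0 = 1 and psi_j the MA(infinity) weights, this gives
  gamma(k) - sum_i phi_i gamma(k-i) = c_k,
  c_k = sigma^2 * sum_{j=k..q} theta_j psi_{j-k}   (c_k = 0 for k > q),
using gamma(-m) = gamma(m).
Pure AR (q = 0): c_0 = sigma^2 = 3, c_k = 0 for k >= 1.
Equations for k = 0 and k = 1 (AR order 1):
  gamma(0) = phi_1 gamma(1) + c_0
  gamma(1) = phi_1 gamma(0) + c_1
Substituting the second into the first: gamma(0) (1 - phi_1^2) = c_0 + phi_1 c_1, so
  gamma(0) = c_0 / (1 - phi_1^2) = 3 / (1 - (0.206)^2) = 3 / 0.957564 = 3.13295.
  gamma(1) = phi_1 gamma(0) = (0.206)(3.13295) = 0.645388.
Therefore gamma(1) = 0.6454 (to 4 decimal places).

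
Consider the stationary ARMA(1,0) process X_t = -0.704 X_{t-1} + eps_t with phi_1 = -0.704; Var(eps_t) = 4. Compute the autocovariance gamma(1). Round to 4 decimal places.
\gamma(1) = -5.5830

Multiply the model equation by X_{t-k} and take expectations. With theta_0 = psi_0 = 1 and psi_j the MA(infinity) weights, this gives
  gamma(k) - sum_i phi_i gamma(k-i) = c_k,
  c_k = sigma^2 * sum_{j=k..q} theta_j psi_{j-k}   (c_k = 0 for k > q),
using gamma(-m) = gamma(m).
Pure AR (q = 0): c_0 = sigma^2 = 4, c_k = 0 for k >= 1.
Equations for k = 0 and k = 1 (AR order 1):
  gamma(0) = phi_1 gamma(1) + c_0
  gamma(1) = phi_1 gamma(0) + c_1
Substituting the second into the first: gamma(0) (1 - phi_1^2) = c_0 + phi_1 c_1, so
  gamma(0) = c_0 / (1 - phi_1^2) = 4 / (1 - (-0.704)^2) = 4 / 0.504384 = 7.930466.
  gamma(1) = phi_1 gamma(0) = (-0.704)(7.930466) = -5.583048.
Therefore gamma(1) = -5.5830 (to 4 decimal places).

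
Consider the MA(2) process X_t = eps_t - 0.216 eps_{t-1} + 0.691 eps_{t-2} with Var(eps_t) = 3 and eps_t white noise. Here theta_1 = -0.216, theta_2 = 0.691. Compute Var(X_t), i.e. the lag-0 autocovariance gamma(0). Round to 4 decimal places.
\gamma(0) = 4.5724

For an MA(q) process X_t = eps_t + sum_i theta_i eps_{t-i} with
Var(eps_t) = sigma^2, the variance is
  gamma(0) = sigma^2 * (1 + sum_i theta_i^2).
  sum_i theta_i^2 = (-0.216)^2 + (0.691)^2 = 0.046656 + 0.477481 = 0.524137.
  gamma(0) = 3 * (1 + 0.524137) = 3 * 1.524137 = 4.572411, which rounds to 4.5724.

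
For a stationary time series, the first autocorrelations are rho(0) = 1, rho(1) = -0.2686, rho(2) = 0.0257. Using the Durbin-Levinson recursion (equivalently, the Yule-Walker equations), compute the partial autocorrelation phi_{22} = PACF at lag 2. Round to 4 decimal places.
\phi_{22} = -0.0501

The PACF at lag k is phi_{kk}, the last component of the solution
to the Yule-Walker system G_k phi = r_k where
  (G_k)_{ij} = rho(|i - j|), (r_k)_i = rho(i), i,j = 1..k.
Equivalently, Durbin-Levinson gives phi_{kk} iteratively:
  phi_{11} = rho(1)
  phi_{kk} = [rho(k) - sum_{j=1..k-1} phi_{k-1,j} rho(k-j)]
            / [1 - sum_{j=1..k-1} phi_{k-1,j} rho(j)],
  phi_{k,j} = phi_{k-1,j} - phi_{kk} phi_{k-1,k-j},  j = 1..k-1.
Step k = 1:
  phi_11 = rho(1) = -0.2686.
Step k = 2:
  phi_22 = [rho(2) - phi_11 rho(1)] / [1 - phi_11 rho(1)] = [0.0257 - (-0.2686)(-0.2686)] / [1 - (-0.2686)(-0.2686)]
         = -0.04644596 / 0.92785404 = -0.0501.
Therefore phi_{22} = -0.0501.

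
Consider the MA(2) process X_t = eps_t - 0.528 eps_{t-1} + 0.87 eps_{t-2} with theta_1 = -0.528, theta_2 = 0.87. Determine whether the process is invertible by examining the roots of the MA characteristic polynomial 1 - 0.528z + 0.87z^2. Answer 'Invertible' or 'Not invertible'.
\text{Invertible}

The MA(q) characteristic polynomial is P(z) = 1 - 0.528z + 0.87z^2.
Invertibility requires all roots to lie outside the unit circle, i.e. |z| > 1 for every root.
Set 1 + (-0.528) z + (0.87) z^2 = 0, i.e. a z^2 + b z + c = 0 with a = 0.87, b = -0.528, c = 1.
Discriminant D = b^2 - 4ac = (-0.528)^2 - 4*(0.87)*1 = 0.278784 - (3.48) = -3.201216.
D < 0, so the roots are the complex-conjugate pair z = (-b +/- i sqrt(-D)) / (2a) = 0.3034 +/- 1.0283i.
For a conjugate pair |z|^2 = z * conj(z) = (product of roots) = c/a = 1/(0.87) = 1.149425, so |z| = sqrt(1.149425) = 1.0721 for both roots.
Moduli of all roots: 1.0721, 1.0721.
All moduli strictly greater than 1? Yes.
Verdict: Invertible.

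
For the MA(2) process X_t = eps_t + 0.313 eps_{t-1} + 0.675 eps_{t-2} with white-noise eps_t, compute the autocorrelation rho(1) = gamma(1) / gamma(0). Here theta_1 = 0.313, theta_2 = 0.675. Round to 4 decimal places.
\rho(1) = 0.3375

For an MA(q) process with theta_0 = 1, the autocovariance is
  gamma(k) = sigma^2 * sum_{i=0..q-k} theta_i * theta_{i+k},
and rho(k) = gamma(k) / gamma(0). Sigma^2 cancels.
  numerator   = (1)*(0.313) + (0.313)*(0.675) = 0.524275.
  denominator = (1)^2 + (0.313)^2 + (0.675)^2 = 1.553594.
  rho(1) = 0.524275 / 1.553594 = 0.3375.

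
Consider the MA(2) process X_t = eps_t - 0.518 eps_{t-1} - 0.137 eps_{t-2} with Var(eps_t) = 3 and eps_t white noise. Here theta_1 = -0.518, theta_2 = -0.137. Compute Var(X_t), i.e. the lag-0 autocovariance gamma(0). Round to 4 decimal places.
\gamma(0) = 3.8613

For an MA(q) process X_t = eps_t + sum_i theta_i eps_{t-i} with
Var(eps_t) = sigma^2, the variance is
  gamma(0) = sigma^2 * (1 + sum_i theta_i^2).
  sum_i theta_i^2 = (-0.518)^2 + (-0.137)^2 = 0.268324 + 0.018769 = 0.287093.
  gamma(0) = 3 * (1 + 0.287093) = 3 * 1.287093 = 3.861279, which rounds to 3.8613.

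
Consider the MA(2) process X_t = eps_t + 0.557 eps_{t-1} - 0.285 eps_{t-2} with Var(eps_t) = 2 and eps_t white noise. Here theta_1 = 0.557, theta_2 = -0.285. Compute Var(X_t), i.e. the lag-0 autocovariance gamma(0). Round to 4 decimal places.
\gamma(0) = 2.7829

For an MA(q) process X_t = eps_t + sum_i theta_i eps_{t-i} with
Var(eps_t) = sigma^2, the variance is
  gamma(0) = sigma^2 * (1 + sum_i theta_i^2).
  sum_i theta_i^2 = (0.557)^2 + (-0.285)^2 = 0.310249 + 0.081225 = 0.391474.
  gamma(0) = 2 * (1 + 0.391474) = 2 * 1.391474 = 2.782948, which rounds to 2.7829.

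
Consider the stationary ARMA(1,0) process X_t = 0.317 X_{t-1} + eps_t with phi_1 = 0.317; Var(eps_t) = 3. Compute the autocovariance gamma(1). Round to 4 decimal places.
\gamma(1) = 1.0572

Multiply the model equation by X_{t-k} and take expectations. With theta_0 = psi_0 = 1 and psi_j the MA(infinity) weights, this gives
  gamma(k) - sum_i phi_i gamma(k-i) = c_k,
  c_k = sigma^2 * sum_{j=k..q} theta_j psi_{j-k}   (c_k = 0 for k > q),
using gamma(-m) = gamma(m).
Pure AR (q = 0): c_0 = sigma^2 = 3, c_k = 0 for k >= 1.
Equations for k = 0 and k = 1 (AR order 1):
  gamma(0) = phi_1 gamma(1) + c_0
  gamma(1) = phi_1 gamma(0) + c_1
Substituting the second into the first: gamma(0) (1 - phi_1^2) = c_0 + phi_1 c_1, so
  gamma(0) = c_0 / (1 - phi_1^2) = 3 / (1 - (0.317)^2) = 3 / 0.899511 = 3.335145.
  gamma(1) = phi_1 gamma(0) = (0.317)(3.335145) = 1.057241.
Therefore gamma(1) = 1.0572 (to 4 decimal places).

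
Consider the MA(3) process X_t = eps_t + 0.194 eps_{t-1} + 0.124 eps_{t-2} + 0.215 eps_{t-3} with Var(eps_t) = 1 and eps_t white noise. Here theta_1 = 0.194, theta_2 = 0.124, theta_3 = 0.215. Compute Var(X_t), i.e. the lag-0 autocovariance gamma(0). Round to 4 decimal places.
\gamma(0) = 1.0992

For an MA(q) process X_t = eps_t + sum_i theta_i eps_{t-i} with
Var(eps_t) = sigma^2, the variance is
  gamma(0) = sigma^2 * (1 + sum_i theta_i^2).
  sum_i theta_i^2 = (0.194)^2 + (0.124)^2 + (0.215)^2 = 0.037636 + 0.015376 + 0.046225 = 0.099237.
  gamma(0) = 1 * (1 + 0.099237) = 1 * 1.099237 = 1.099237, which rounds to 1.0992.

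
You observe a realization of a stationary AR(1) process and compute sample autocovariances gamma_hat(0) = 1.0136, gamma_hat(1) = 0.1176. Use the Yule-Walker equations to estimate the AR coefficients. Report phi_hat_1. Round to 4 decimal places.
\hat\phi_{1} = 0.1160

The Yule-Walker equations for an AR(p) process read, in matrix form,
  Gamma_p phi = r_p,   with   (Gamma_p)_{ij} = gamma(|i - j|),
                       (r_p)_i = gamma(i),   i,j = 1..p.
Substitute the sample gammas (Toeplitz matrix and right-hand side of size 1):
  Gamma_p = [[1.0136]]
  r_p     = [0.1176]
With p = 1 this is the single equation gamma(0) phi_1 = gamma(1):
  phi_hat_1 = gamma(1) / gamma(0) = 0.1176 / 1.0136 = 0.1160.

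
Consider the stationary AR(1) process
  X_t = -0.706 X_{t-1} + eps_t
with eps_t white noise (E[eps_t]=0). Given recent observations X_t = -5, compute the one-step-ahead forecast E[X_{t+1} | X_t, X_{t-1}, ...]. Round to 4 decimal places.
E[X_{t+1} \mid \mathcal F_t] = 3.5300

For an AR(p) model X_t = c + sum_i phi_i X_{t-i} + eps_t, the
one-step-ahead conditional mean is
  E[X_{t+1} | X_t, ...] = c + sum_i phi_i X_{t+1-i}.
Substitute known values:
  E[X_{t+1} | ...] = (-0.706) * (-5)
                   = 3.5300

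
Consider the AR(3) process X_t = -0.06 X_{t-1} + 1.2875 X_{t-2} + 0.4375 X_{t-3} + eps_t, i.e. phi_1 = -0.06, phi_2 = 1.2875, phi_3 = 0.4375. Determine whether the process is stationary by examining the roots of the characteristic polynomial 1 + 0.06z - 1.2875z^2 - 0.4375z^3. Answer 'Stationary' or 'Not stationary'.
\text{Not stationary}

The AR(p) characteristic polynomial is P(z) = 1 + 0.06z - 1.2875z^2 - 0.4375z^3.
Stationarity requires all roots to lie outside the unit circle, i.e. |z| > 1 for every root.
Degree 3: look for a simple real root z0 first, then factor out (1 - z/z0) and solve the remaining quadratic.
Testing z0 = 0.8: P(0.8) = 1 + (0.06)(0.8) + (-1.2875)(0.8)^2 + (-0.4375)(0.8)^3
  = 1 + (0.048) + (-0.824) + (-0.224) = 0.  So z_0 = 0.8 is a root, |z_0| = 0.8.
Divide out the factor (1 - 1.25 z) = (1 - z/z0) (since 1/z0 = 1.25):
  P(z) = (1 - 1.25 z)(1 + (1.31) z + (0.35) z^2)
  [check: z-coef 1.31 - (1.25) = 0.06; z^2-coef 0.35 - (1.25)(1.31) = -1.2875; z^3-coef -(1.25)(0.35) = -0.4375.]
Remaining roots from the quadratic factor 1 + (1.31) z + (0.35) z^2:
  Set 1 + (1.31) z + (0.35) z^2 = 0, i.e. a z^2 + b z + c = 0 with a = 0.35, b = 1.31, c = 1.
  Discriminant D = b^2 - 4ac = (1.31)^2 - 4*(0.35)*1 = 1.7161 - (1.4) = 0.3161.
  D >= 0, so the roots are real: z = (-b +/- sqrt(D)) / (2a) = (-1.31 +/- 0.562228) / (0.7).
    z_1 = (-1.31 + 0.562228) / (0.7) = -1.0682,   |z_1| = 1.0682.
    z_2 = (-1.31 - 0.562228) / (0.7) = -2.6746,   |z_2| = 2.6746.
Moduli of all roots: 0.8000, 1.0682, 2.6746.
All moduli strictly greater than 1? No.
Verdict: Not stationary.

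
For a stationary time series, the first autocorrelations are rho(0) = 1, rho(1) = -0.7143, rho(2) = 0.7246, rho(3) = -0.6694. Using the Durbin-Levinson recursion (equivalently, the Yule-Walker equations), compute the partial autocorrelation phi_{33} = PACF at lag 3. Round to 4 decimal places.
\phi_{33} = -0.1660

The PACF at lag k is phi_{kk}, the last component of the solution
to the Yule-Walker system G_k phi = r_k where
  (G_k)_{ij} = rho(|i - j|), (r_k)_i = rho(i), i,j = 1..k.
Equivalently, Durbin-Levinson gives phi_{kk} iteratively:
  phi_{11} = rho(1)
  phi_{kk} = [rho(k) - sum_{j=1..k-1} phi_{k-1,j} rho(k-j)]
            / [1 - sum_{j=1..k-1} phi_{k-1,j} rho(j)],
  phi_{k,j} = phi_{k-1,j} - phi_{kk} phi_{k-1,k-j},  j = 1..k-1.
Step k = 1:
  phi_11 = rho(1) = -0.7143.
Step k = 2:
  phi_22 = [rho(2) - phi_11 rho(1)] / [1 - phi_11 rho(1)] = [0.7246 - (-0.7143)(-0.7143)] / [1 - (-0.7143)(-0.7143)]
         = 0.21437551 / 0.48977551 = 0.437702.
  Update: phi_21 = phi_11 - phi_22 phi_11 = -0.7143 - (0.437702)(-0.7143) = -0.40165.
Step k = 3:
  phi_33 = [rho(3) - phi_21 rho(2) - phi_22 rho(1)] / [1 - phi_21 rho(1) - phi_22 rho(2)]
    numerator   = -0.6694 - (-0.40165)(0.7246) - (0.437702)(-0.7143) = -0.06571435
    denominator = 1 - (-0.40165)(-0.7143) - (0.437702)(0.7246) = 0.39594301
  phi_33 = -0.06571435 / 0.39594301 = -0.166.
Therefore phi_{33} = -0.1660.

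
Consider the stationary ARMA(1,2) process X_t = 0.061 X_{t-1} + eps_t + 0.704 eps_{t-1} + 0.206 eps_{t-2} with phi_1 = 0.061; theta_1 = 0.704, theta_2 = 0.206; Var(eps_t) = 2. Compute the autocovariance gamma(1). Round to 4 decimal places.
\gamma(1) = 1.9244

Multiply the model equation by X_{t-k} and take expectations. With theta_0 = psi_0 = 1 and psi_j the MA(infinity) weights, this gives
  gamma(k) - sum_i phi_i gamma(k-i) = c_k,
  c_k = sigma^2 * sum_{j=k..q} theta_j psi_{j-k}   (c_k = 0 for k > q),
using gamma(-m) = gamma(m).
psi-weights needed (psi_j = theta_j + sum_i phi_i psi_{j-i}):
  psi_1 = theta_1 + phi_1 = 0.704 + (0.061) = 0.765
  psi_2 = theta_2 + phi_1 psi_1 = 0.206 + (0.061)(0.765) = 0.252665
Right-hand sides:
  c_0 = sigma^2 (1 + theta_1 psi_1 + theta_2 psi_2) = 2 * (1 + (0.704)(0.765) + (0.206)(0.252665)) = 2 * 1.590609 = 3.181218
  c_1 = sigma^2 (theta_1 + theta_2 psi_1) = 2 * (0.704 + (0.206)(0.765)) = 1.72318
  c_2 = sigma^2 theta_2 = 2 * (0.206) = 0.412
Equations for k = 0 and k = 1 (AR order 1):
  gamma(0) = phi_1 gamma(1) + c_0
  gamma(1) = phi_1 gamma(0) + c_1
Substituting the second into the first: gamma(0) (1 - phi_1^2) = c_0 + phi_1 c_1, so
  gamma(0) = (c_0 + phi_1 c_1) / (1 - phi_1^2) = (3.181218 + (0.061)(1.72318)) / (1 - (0.061)^2) = 3.286332 / 0.996279 = 3.298606.
  gamma(1) = phi_1 gamma(0) + c_1 = (0.061)(3.298606) + (1.72318) = 1.924395.
Therefore gamma(1) = 1.9244 (to 4 decimal places).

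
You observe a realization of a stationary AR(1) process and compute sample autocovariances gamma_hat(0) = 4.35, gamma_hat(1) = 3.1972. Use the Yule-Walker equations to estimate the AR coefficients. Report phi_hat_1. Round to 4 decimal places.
\hat\phi_{1} = 0.7350

The Yule-Walker equations for an AR(p) process read, in matrix form,
  Gamma_p phi = r_p,   with   (Gamma_p)_{ij} = gamma(|i - j|),
                       (r_p)_i = gamma(i),   i,j = 1..p.
Substitute the sample gammas (Toeplitz matrix and right-hand side of size 1):
  Gamma_p = [[4.35]]
  r_p     = [3.1972]
With p = 1 this is the single equation gamma(0) phi_1 = gamma(1):
  phi_hat_1 = gamma(1) / gamma(0) = 3.1972 / 4.35 = 0.7350.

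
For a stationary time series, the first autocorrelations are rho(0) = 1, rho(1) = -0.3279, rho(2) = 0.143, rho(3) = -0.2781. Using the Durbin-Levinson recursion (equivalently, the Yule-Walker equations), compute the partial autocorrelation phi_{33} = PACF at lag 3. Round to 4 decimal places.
\phi_{33} = -0.2469

The PACF at lag k is phi_{kk}, the last component of the solution
to the Yule-Walker system G_k phi = r_k where
  (G_k)_{ij} = rho(|i - j|), (r_k)_i = rho(i), i,j = 1..k.
Equivalently, Durbin-Levinson gives phi_{kk} iteratively:
  phi_{11} = rho(1)
  phi_{kk} = [rho(k) - sum_{j=1..k-1} phi_{k-1,j} rho(k-j)]
            / [1 - sum_{j=1..k-1} phi_{k-1,j} rho(j)],
  phi_{k,j} = phi_{k-1,j} - phi_{kk} phi_{k-1,k-j},  j = 1..k-1.
Step k = 1:
  phi_11 = rho(1) = -0.3279.
Step k = 2:
  phi_22 = [rho(2) - phi_11 rho(1)] / [1 - phi_11 rho(1)] = [0.143 - (-0.3279)(-0.3279)] / [1 - (-0.3279)(-0.3279)]
         = 0.03548159 / 0.89248159 = 0.039756.
  Update: phi_21 = phi_11 - phi_22 phi_11 = -0.3279 - (0.039756)(-0.3279) = -0.314864.
Step k = 3:
  phi_33 = [rho(3) - phi_21 rho(2) - phi_22 rho(1)] / [1 - phi_21 rho(1) - phi_22 rho(2)]
    numerator   = -0.2781 - (-0.314864)(0.143) - (0.039756)(-0.3279) = -0.22003843
    denominator = 1 - (-0.314864)(-0.3279) - (0.039756)(0.143) = 0.89107098
  phi_33 = -0.22003843 / 0.89107098 = -0.2469.
Therefore phi_{33} = -0.2469.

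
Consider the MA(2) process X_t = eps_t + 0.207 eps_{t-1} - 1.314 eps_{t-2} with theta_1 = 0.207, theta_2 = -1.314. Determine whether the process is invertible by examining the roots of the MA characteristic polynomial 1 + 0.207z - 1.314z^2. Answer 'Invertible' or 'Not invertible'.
\text{Not invertible}

The MA(q) characteristic polynomial is P(z) = 1 + 0.207z - 1.314z^2.
Invertibility requires all roots to lie outside the unit circle, i.e. |z| > 1 for every root.
Set 1 + (0.207) z + (-1.314) z^2 = 0, i.e. a z^2 + b z + c = 0 with a = -1.314, b = 0.207, c = 1.
Discriminant D = b^2 - 4ac = (0.207)^2 - 4*(-1.314)*1 = 0.042849 - (-5.256) = 5.298849.
D >= 0, so the roots are real: z = (-b +/- sqrt(D)) / (2a) = (-0.207 +/- 2.301923) / (-2.628).
  z_1 = (-0.207 + 2.301923) / (-2.628) = -0.7972,   |z_1| = 0.7972.
  z_2 = (-0.207 - 2.301923) / (-2.628) = 0.9547,   |z_2| = 0.9547.
Moduli of all roots: 0.7972, 0.9547.
All moduli strictly greater than 1? No.
Verdict: Not invertible.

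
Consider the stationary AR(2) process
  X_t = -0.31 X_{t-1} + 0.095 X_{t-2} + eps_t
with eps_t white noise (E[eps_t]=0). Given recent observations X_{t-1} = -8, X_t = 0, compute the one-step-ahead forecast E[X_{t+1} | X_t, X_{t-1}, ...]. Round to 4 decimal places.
E[X_{t+1} \mid \mathcal F_t] = -0.7600

For an AR(p) model X_t = c + sum_i phi_i X_{t-i} + eps_t, the
one-step-ahead conditional mean is
  E[X_{t+1} | X_t, ...] = c + sum_i phi_i X_{t+1-i}.
Substitute known values:
  E[X_{t+1} | ...] = (-0.31) * (0) + (0.095) * (-8)
                   = -0.7600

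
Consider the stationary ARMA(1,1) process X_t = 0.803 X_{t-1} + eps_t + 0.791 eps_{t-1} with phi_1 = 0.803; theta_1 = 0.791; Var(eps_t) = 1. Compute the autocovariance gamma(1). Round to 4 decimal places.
\gamma(1) = 7.3382

Multiply the model equation by X_{t-k} and take expectations. With theta_0 = psi_0 = 1 and psi_j the MA(infinity) weights, this gives
  gamma(k) - sum_i phi_i gamma(k-i) = c_k,
  c_k = sigma^2 * sum_{j=k..q} theta_j psi_{j-k}   (c_k = 0 for k > q),
using gamma(-m) = gamma(m).
psi-weights needed (psi_j = theta_j + sum_i phi_i psi_{j-i}):
  psi_1 = theta_1 + phi_1 = 0.791 + (0.803) = 1.594
Right-hand sides:
  c_0 = sigma^2 (1 + theta_1 psi_1) = 1 * (1 + (0.791)(1.594)) = 1 * 2.260854 = 2.260854
  c_1 = sigma^2 theta_1 = 1 * (0.791) = 0.791
  c_2 = 0
Equations for k = 0 and k = 1 (AR order 1):
  gamma(0) = phi_1 gamma(1) + c_0
  gamma(1) = phi_1 gamma(0) + c_1
Substituting the second into the first: gamma(0) (1 - phi_1^2) = c_0 + phi_1 c_1, so
  gamma(0) = (c_0 + phi_1 c_1) / (1 - phi_1^2) = (2.260854 + (0.803)(0.791)) / (1 - (0.803)^2) = 2.896027 / 0.355191 = 8.153436.
  gamma(1) = phi_1 gamma(0) + c_1 = (0.803)(8.153436) + (0.791) = 7.338209.
Therefore gamma(1) = 7.3382 (to 4 decimal places).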